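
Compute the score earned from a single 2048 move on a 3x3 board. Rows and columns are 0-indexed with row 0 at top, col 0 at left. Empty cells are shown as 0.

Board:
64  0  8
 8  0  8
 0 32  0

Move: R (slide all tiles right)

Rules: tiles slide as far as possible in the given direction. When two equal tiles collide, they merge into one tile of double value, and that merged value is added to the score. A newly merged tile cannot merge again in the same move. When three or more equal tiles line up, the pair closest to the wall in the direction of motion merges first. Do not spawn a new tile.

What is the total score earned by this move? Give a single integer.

Slide right:
row 0: [64, 0, 8] -> [0, 64, 8]  score +0 (running 0)
row 1: [8, 0, 8] -> [0, 0, 16]  score +16 (running 16)
row 2: [0, 32, 0] -> [0, 0, 32]  score +0 (running 16)
Board after move:
 0 64  8
 0  0 16
 0  0 32

Answer: 16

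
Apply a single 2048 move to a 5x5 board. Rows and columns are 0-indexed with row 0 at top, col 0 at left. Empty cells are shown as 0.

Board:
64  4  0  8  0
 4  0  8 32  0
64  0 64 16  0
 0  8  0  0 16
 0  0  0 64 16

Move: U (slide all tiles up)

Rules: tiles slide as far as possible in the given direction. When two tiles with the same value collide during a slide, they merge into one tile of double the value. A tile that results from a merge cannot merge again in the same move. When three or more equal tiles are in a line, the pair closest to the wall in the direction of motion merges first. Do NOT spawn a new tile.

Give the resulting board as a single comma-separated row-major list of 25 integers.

Slide up:
col 0: [64, 4, 64, 0, 0] -> [64, 4, 64, 0, 0]
col 1: [4, 0, 0, 8, 0] -> [4, 8, 0, 0, 0]
col 2: [0, 8, 64, 0, 0] -> [8, 64, 0, 0, 0]
col 3: [8, 32, 16, 0, 64] -> [8, 32, 16, 64, 0]
col 4: [0, 0, 0, 16, 16] -> [32, 0, 0, 0, 0]

Answer: 64, 4, 8, 8, 32, 4, 8, 64, 32, 0, 64, 0, 0, 16, 0, 0, 0, 0, 64, 0, 0, 0, 0, 0, 0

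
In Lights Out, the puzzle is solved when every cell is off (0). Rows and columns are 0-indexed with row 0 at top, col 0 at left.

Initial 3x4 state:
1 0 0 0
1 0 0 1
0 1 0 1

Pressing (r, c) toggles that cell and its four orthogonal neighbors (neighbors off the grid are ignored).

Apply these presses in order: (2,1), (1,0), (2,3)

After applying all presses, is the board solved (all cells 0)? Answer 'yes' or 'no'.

After press 1 at (2,1):
1 0 0 0
1 1 0 1
1 0 1 1

After press 2 at (1,0):
0 0 0 0
0 0 0 1
0 0 1 1

After press 3 at (2,3):
0 0 0 0
0 0 0 0
0 0 0 0

Lights still on: 0

Answer: yes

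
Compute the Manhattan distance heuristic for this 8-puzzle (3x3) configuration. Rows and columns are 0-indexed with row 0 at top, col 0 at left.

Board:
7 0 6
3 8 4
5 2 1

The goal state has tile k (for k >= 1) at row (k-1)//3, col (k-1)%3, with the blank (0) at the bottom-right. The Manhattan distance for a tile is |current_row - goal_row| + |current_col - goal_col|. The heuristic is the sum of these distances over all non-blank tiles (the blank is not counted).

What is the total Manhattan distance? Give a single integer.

Tile 7: (0,0)->(2,0) = 2
Tile 6: (0,2)->(1,2) = 1
Tile 3: (1,0)->(0,2) = 3
Tile 8: (1,1)->(2,1) = 1
Tile 4: (1,2)->(1,0) = 2
Tile 5: (2,0)->(1,1) = 2
Tile 2: (2,1)->(0,1) = 2
Tile 1: (2,2)->(0,0) = 4
Sum: 2 + 1 + 3 + 1 + 2 + 2 + 2 + 4 = 17

Answer: 17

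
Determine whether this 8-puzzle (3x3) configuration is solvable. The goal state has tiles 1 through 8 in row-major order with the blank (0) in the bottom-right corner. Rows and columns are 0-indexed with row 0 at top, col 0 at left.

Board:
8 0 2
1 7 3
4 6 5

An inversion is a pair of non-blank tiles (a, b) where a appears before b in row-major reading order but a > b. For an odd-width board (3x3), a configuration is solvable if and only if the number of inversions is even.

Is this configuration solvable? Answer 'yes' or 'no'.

Answer: no

Derivation:
Inversions (pairs i<j in row-major order where tile[i] > tile[j] > 0): 13
13 is odd, so the puzzle is not solvable.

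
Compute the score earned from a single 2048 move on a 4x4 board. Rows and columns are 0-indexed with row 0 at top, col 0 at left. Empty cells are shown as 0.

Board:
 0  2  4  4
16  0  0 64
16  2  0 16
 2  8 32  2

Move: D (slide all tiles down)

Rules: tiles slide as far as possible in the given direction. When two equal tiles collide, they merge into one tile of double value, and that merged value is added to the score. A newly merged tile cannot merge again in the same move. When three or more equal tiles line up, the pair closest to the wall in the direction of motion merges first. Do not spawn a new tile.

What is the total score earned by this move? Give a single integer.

Answer: 36

Derivation:
Slide down:
col 0: [0, 16, 16, 2] -> [0, 0, 32, 2]  score +32 (running 32)
col 1: [2, 0, 2, 8] -> [0, 0, 4, 8]  score +4 (running 36)
col 2: [4, 0, 0, 32] -> [0, 0, 4, 32]  score +0 (running 36)
col 3: [4, 64, 16, 2] -> [4, 64, 16, 2]  score +0 (running 36)
Board after move:
 0  0  0  4
 0  0  0 64
32  4  4 16
 2  8 32  2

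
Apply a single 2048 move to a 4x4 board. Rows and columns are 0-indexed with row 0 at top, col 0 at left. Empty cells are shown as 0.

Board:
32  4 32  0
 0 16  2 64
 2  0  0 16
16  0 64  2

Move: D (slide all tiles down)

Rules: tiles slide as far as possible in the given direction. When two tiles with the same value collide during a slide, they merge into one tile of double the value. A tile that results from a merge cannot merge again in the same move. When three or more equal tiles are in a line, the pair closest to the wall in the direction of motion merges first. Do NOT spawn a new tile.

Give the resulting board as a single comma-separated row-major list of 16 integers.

Slide down:
col 0: [32, 0, 2, 16] -> [0, 32, 2, 16]
col 1: [4, 16, 0, 0] -> [0, 0, 4, 16]
col 2: [32, 2, 0, 64] -> [0, 32, 2, 64]
col 3: [0, 64, 16, 2] -> [0, 64, 16, 2]

Answer: 0, 0, 0, 0, 32, 0, 32, 64, 2, 4, 2, 16, 16, 16, 64, 2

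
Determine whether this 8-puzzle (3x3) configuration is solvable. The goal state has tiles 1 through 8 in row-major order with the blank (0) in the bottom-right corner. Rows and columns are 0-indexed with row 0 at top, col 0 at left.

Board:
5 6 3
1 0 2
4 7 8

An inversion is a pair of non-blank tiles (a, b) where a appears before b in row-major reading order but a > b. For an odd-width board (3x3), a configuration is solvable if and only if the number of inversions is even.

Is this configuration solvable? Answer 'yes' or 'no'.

Inversions (pairs i<j in row-major order where tile[i] > tile[j] > 0): 10
10 is even, so the puzzle is solvable.

Answer: yes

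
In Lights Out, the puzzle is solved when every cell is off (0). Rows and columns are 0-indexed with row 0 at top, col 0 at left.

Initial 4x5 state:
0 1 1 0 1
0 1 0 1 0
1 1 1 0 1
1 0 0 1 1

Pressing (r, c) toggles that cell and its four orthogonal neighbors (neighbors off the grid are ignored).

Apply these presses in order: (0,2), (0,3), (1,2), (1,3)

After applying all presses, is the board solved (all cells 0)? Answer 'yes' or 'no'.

Answer: no

Derivation:
After press 1 at (0,2):
0 0 0 1 1
0 1 1 1 0
1 1 1 0 1
1 0 0 1 1

After press 2 at (0,3):
0 0 1 0 0
0 1 1 0 0
1 1 1 0 1
1 0 0 1 1

After press 3 at (1,2):
0 0 0 0 0
0 0 0 1 0
1 1 0 0 1
1 0 0 1 1

After press 4 at (1,3):
0 0 0 1 0
0 0 1 0 1
1 1 0 1 1
1 0 0 1 1

Lights still on: 10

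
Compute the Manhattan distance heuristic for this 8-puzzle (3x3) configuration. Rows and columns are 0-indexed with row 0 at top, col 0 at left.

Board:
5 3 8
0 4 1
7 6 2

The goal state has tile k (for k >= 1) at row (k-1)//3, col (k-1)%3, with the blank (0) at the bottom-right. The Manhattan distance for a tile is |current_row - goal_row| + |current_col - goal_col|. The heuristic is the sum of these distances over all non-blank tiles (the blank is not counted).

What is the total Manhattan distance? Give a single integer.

Answer: 15

Derivation:
Tile 5: (0,0)->(1,1) = 2
Tile 3: (0,1)->(0,2) = 1
Tile 8: (0,2)->(2,1) = 3
Tile 4: (1,1)->(1,0) = 1
Tile 1: (1,2)->(0,0) = 3
Tile 7: (2,0)->(2,0) = 0
Tile 6: (2,1)->(1,2) = 2
Tile 2: (2,2)->(0,1) = 3
Sum: 2 + 1 + 3 + 1 + 3 + 0 + 2 + 3 = 15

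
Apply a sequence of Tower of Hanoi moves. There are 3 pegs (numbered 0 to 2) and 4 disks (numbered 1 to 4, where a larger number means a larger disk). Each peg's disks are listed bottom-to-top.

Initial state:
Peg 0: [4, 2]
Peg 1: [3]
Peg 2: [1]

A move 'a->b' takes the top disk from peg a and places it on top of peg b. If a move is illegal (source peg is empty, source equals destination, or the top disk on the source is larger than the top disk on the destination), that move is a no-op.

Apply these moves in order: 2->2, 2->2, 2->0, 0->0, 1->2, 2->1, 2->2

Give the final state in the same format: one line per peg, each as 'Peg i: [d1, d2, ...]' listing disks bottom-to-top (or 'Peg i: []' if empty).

Answer: Peg 0: [4, 2, 1]
Peg 1: [3]
Peg 2: []

Derivation:
After move 1 (2->2):
Peg 0: [4, 2]
Peg 1: [3]
Peg 2: [1]

After move 2 (2->2):
Peg 0: [4, 2]
Peg 1: [3]
Peg 2: [1]

After move 3 (2->0):
Peg 0: [4, 2, 1]
Peg 1: [3]
Peg 2: []

After move 4 (0->0):
Peg 0: [4, 2, 1]
Peg 1: [3]
Peg 2: []

After move 5 (1->2):
Peg 0: [4, 2, 1]
Peg 1: []
Peg 2: [3]

After move 6 (2->1):
Peg 0: [4, 2, 1]
Peg 1: [3]
Peg 2: []

After move 7 (2->2):
Peg 0: [4, 2, 1]
Peg 1: [3]
Peg 2: []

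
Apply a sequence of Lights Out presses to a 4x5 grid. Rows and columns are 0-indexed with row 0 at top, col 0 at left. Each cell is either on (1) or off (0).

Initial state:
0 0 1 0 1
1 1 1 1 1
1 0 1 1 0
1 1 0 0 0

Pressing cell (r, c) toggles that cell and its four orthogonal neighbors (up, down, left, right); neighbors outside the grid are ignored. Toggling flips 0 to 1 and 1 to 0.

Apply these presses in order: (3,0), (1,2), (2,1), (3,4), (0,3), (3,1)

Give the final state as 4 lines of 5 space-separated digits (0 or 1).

After press 1 at (3,0):
0 0 1 0 1
1 1 1 1 1
0 0 1 1 0
0 0 0 0 0

After press 2 at (1,2):
0 0 0 0 1
1 0 0 0 1
0 0 0 1 0
0 0 0 0 0

After press 3 at (2,1):
0 0 0 0 1
1 1 0 0 1
1 1 1 1 0
0 1 0 0 0

After press 4 at (3,4):
0 0 0 0 1
1 1 0 0 1
1 1 1 1 1
0 1 0 1 1

After press 5 at (0,3):
0 0 1 1 0
1 1 0 1 1
1 1 1 1 1
0 1 0 1 1

After press 6 at (3,1):
0 0 1 1 0
1 1 0 1 1
1 0 1 1 1
1 0 1 1 1

Answer: 0 0 1 1 0
1 1 0 1 1
1 0 1 1 1
1 0 1 1 1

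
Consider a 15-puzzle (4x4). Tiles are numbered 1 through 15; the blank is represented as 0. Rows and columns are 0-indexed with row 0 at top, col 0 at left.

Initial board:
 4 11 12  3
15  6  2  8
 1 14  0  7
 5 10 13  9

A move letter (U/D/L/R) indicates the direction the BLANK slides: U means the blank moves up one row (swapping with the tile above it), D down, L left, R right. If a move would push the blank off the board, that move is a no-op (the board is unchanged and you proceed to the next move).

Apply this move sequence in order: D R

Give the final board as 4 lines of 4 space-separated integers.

Answer:  4 11 12  3
15  6  2  8
 1 14 13  7
 5 10  9  0

Derivation:
After move 1 (D):
 4 11 12  3
15  6  2  8
 1 14 13  7
 5 10  0  9

After move 2 (R):
 4 11 12  3
15  6  2  8
 1 14 13  7
 5 10  9  0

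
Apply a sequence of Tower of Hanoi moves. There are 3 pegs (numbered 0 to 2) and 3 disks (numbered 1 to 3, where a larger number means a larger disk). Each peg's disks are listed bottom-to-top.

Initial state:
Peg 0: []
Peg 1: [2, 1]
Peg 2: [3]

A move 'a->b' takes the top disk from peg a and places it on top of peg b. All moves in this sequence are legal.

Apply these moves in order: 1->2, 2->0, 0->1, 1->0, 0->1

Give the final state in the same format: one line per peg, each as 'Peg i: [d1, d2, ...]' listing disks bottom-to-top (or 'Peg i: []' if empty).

After move 1 (1->2):
Peg 0: []
Peg 1: [2]
Peg 2: [3, 1]

After move 2 (2->0):
Peg 0: [1]
Peg 1: [2]
Peg 2: [3]

After move 3 (0->1):
Peg 0: []
Peg 1: [2, 1]
Peg 2: [3]

After move 4 (1->0):
Peg 0: [1]
Peg 1: [2]
Peg 2: [3]

After move 5 (0->1):
Peg 0: []
Peg 1: [2, 1]
Peg 2: [3]

Answer: Peg 0: []
Peg 1: [2, 1]
Peg 2: [3]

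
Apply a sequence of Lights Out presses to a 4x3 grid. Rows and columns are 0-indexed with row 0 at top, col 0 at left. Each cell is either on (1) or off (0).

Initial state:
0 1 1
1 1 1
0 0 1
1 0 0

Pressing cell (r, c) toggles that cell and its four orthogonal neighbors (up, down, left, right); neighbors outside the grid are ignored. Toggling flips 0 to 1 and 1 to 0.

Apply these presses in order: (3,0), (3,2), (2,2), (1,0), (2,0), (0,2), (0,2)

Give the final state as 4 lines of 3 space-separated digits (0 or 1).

Answer: 1 1 1
1 0 0
1 0 1
1 0 0

Derivation:
After press 1 at (3,0):
0 1 1
1 1 1
1 0 1
0 1 0

After press 2 at (3,2):
0 1 1
1 1 1
1 0 0
0 0 1

After press 3 at (2,2):
0 1 1
1 1 0
1 1 1
0 0 0

After press 4 at (1,0):
1 1 1
0 0 0
0 1 1
0 0 0

After press 5 at (2,0):
1 1 1
1 0 0
1 0 1
1 0 0

After press 6 at (0,2):
1 0 0
1 0 1
1 0 1
1 0 0

After press 7 at (0,2):
1 1 1
1 0 0
1 0 1
1 0 0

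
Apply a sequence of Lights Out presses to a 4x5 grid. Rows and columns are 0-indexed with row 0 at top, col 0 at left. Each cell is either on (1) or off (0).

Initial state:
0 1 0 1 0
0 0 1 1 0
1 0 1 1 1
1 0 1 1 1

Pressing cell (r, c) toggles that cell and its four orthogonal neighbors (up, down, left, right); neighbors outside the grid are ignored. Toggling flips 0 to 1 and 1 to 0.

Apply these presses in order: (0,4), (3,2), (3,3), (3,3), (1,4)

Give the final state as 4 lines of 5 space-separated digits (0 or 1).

After press 1 at (0,4):
0 1 0 0 1
0 0 1 1 1
1 0 1 1 1
1 0 1 1 1

After press 2 at (3,2):
0 1 0 0 1
0 0 1 1 1
1 0 0 1 1
1 1 0 0 1

After press 3 at (3,3):
0 1 0 0 1
0 0 1 1 1
1 0 0 0 1
1 1 1 1 0

After press 4 at (3,3):
0 1 0 0 1
0 0 1 1 1
1 0 0 1 1
1 1 0 0 1

After press 5 at (1,4):
0 1 0 0 0
0 0 1 0 0
1 0 0 1 0
1 1 0 0 1

Answer: 0 1 0 0 0
0 0 1 0 0
1 0 0 1 0
1 1 0 0 1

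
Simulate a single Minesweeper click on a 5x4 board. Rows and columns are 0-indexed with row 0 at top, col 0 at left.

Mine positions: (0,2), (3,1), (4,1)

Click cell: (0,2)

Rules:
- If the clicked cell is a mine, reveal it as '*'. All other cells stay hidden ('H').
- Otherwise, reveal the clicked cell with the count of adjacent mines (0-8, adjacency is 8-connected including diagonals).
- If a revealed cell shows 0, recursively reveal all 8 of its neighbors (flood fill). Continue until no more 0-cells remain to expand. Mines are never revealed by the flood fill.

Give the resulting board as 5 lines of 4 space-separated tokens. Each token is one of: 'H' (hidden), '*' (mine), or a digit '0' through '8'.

H H * H
H H H H
H H H H
H H H H
H H H H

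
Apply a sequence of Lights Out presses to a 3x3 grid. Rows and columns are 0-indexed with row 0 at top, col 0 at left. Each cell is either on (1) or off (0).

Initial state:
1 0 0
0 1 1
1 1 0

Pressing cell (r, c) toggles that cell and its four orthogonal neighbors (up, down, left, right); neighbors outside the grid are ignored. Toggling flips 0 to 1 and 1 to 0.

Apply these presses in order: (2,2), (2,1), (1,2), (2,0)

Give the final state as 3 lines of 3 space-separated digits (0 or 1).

After press 1 at (2,2):
1 0 0
0 1 0
1 0 1

After press 2 at (2,1):
1 0 0
0 0 0
0 1 0

After press 3 at (1,2):
1 0 1
0 1 1
0 1 1

After press 4 at (2,0):
1 0 1
1 1 1
1 0 1

Answer: 1 0 1
1 1 1
1 0 1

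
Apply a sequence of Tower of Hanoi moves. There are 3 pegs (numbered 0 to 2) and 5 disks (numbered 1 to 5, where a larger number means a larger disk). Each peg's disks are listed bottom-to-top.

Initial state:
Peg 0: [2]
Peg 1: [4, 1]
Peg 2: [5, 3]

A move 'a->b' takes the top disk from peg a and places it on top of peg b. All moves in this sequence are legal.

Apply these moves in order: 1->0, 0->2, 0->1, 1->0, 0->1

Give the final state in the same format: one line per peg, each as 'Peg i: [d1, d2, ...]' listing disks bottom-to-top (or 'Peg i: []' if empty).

After move 1 (1->0):
Peg 0: [2, 1]
Peg 1: [4]
Peg 2: [5, 3]

After move 2 (0->2):
Peg 0: [2]
Peg 1: [4]
Peg 2: [5, 3, 1]

After move 3 (0->1):
Peg 0: []
Peg 1: [4, 2]
Peg 2: [5, 3, 1]

After move 4 (1->0):
Peg 0: [2]
Peg 1: [4]
Peg 2: [5, 3, 1]

After move 5 (0->1):
Peg 0: []
Peg 1: [4, 2]
Peg 2: [5, 3, 1]

Answer: Peg 0: []
Peg 1: [4, 2]
Peg 2: [5, 3, 1]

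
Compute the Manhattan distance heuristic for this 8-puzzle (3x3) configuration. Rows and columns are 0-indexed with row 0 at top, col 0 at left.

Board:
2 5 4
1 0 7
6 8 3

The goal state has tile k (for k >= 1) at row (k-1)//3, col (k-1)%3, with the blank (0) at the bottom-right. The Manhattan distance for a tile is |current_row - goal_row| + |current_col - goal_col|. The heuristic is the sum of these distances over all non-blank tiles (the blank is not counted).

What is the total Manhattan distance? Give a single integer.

Tile 2: at (0,0), goal (0,1), distance |0-0|+|0-1| = 1
Tile 5: at (0,1), goal (1,1), distance |0-1|+|1-1| = 1
Tile 4: at (0,2), goal (1,0), distance |0-1|+|2-0| = 3
Tile 1: at (1,0), goal (0,0), distance |1-0|+|0-0| = 1
Tile 7: at (1,2), goal (2,0), distance |1-2|+|2-0| = 3
Tile 6: at (2,0), goal (1,2), distance |2-1|+|0-2| = 3
Tile 8: at (2,1), goal (2,1), distance |2-2|+|1-1| = 0
Tile 3: at (2,2), goal (0,2), distance |2-0|+|2-2| = 2
Sum: 1 + 1 + 3 + 1 + 3 + 3 + 0 + 2 = 14

Answer: 14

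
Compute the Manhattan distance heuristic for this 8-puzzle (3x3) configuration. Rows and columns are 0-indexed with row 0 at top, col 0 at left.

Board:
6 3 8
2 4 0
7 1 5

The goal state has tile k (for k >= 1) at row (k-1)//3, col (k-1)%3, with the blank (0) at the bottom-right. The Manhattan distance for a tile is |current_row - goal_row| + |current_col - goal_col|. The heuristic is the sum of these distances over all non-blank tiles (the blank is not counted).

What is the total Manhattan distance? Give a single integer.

Tile 6: (0,0)->(1,2) = 3
Tile 3: (0,1)->(0,2) = 1
Tile 8: (0,2)->(2,1) = 3
Tile 2: (1,0)->(0,1) = 2
Tile 4: (1,1)->(1,0) = 1
Tile 7: (2,0)->(2,0) = 0
Tile 1: (2,1)->(0,0) = 3
Tile 5: (2,2)->(1,1) = 2
Sum: 3 + 1 + 3 + 2 + 1 + 0 + 3 + 2 = 15

Answer: 15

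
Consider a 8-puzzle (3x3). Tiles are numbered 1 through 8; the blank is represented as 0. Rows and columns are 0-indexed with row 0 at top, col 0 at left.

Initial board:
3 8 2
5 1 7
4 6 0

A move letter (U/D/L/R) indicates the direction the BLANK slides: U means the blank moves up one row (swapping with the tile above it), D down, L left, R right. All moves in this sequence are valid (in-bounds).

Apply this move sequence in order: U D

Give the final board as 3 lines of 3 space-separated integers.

After move 1 (U):
3 8 2
5 1 0
4 6 7

After move 2 (D):
3 8 2
5 1 7
4 6 0

Answer: 3 8 2
5 1 7
4 6 0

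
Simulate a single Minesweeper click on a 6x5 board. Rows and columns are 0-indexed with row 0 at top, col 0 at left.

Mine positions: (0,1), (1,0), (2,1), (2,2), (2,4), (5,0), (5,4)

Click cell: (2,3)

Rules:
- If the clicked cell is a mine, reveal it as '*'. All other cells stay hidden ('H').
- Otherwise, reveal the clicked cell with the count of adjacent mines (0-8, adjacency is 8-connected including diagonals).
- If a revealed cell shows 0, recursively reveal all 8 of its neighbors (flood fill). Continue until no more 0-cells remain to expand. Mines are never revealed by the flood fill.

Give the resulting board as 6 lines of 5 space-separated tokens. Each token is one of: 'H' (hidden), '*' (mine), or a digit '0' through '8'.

H H H H H
H H H H H
H H H 2 H
H H H H H
H H H H H
H H H H H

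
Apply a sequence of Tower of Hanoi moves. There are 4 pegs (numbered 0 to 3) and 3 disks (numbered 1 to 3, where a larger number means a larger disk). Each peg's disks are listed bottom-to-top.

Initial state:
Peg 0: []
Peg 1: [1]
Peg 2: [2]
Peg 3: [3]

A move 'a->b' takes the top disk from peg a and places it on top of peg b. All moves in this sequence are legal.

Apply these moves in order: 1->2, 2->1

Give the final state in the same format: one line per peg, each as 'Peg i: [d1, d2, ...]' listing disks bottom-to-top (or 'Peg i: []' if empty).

After move 1 (1->2):
Peg 0: []
Peg 1: []
Peg 2: [2, 1]
Peg 3: [3]

After move 2 (2->1):
Peg 0: []
Peg 1: [1]
Peg 2: [2]
Peg 3: [3]

Answer: Peg 0: []
Peg 1: [1]
Peg 2: [2]
Peg 3: [3]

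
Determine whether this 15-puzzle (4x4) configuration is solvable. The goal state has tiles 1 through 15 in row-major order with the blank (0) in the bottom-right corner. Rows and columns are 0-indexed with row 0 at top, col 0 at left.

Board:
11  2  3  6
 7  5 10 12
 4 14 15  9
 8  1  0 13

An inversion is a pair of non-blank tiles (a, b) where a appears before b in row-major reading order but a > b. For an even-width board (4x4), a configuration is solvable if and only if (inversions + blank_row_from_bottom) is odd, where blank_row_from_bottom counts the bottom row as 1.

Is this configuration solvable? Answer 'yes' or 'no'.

Inversions: 40
Blank is in row 3 (0-indexed from top), which is row 1 counting from the bottom (bottom = 1).
40 + 1 = 41, which is odd, so the puzzle is solvable.

Answer: yes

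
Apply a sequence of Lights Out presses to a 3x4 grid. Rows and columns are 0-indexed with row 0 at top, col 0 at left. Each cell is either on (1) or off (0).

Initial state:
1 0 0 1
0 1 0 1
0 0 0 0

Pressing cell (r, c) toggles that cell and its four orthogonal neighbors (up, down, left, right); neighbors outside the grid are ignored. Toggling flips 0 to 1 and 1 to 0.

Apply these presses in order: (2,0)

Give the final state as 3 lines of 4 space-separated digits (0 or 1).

Answer: 1 0 0 1
1 1 0 1
1 1 0 0

Derivation:
After press 1 at (2,0):
1 0 0 1
1 1 0 1
1 1 0 0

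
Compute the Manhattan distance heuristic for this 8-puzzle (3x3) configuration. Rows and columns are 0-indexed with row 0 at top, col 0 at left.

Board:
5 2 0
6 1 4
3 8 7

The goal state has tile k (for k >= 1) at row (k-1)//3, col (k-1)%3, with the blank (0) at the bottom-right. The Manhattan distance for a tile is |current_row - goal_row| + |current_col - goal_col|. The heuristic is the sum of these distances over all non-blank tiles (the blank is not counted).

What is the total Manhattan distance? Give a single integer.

Tile 5: (0,0)->(1,1) = 2
Tile 2: (0,1)->(0,1) = 0
Tile 6: (1,0)->(1,2) = 2
Tile 1: (1,1)->(0,0) = 2
Tile 4: (1,2)->(1,0) = 2
Tile 3: (2,0)->(0,2) = 4
Tile 8: (2,1)->(2,1) = 0
Tile 7: (2,2)->(2,0) = 2
Sum: 2 + 0 + 2 + 2 + 2 + 4 + 0 + 2 = 14

Answer: 14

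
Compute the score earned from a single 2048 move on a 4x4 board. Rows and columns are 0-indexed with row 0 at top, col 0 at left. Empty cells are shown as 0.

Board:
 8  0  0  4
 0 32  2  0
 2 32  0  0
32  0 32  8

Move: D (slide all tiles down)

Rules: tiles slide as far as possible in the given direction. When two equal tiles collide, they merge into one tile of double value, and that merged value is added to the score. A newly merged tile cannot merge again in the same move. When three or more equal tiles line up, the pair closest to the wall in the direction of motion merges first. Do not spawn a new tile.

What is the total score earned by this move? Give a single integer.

Answer: 64

Derivation:
Slide down:
col 0: [8, 0, 2, 32] -> [0, 8, 2, 32]  score +0 (running 0)
col 1: [0, 32, 32, 0] -> [0, 0, 0, 64]  score +64 (running 64)
col 2: [0, 2, 0, 32] -> [0, 0, 2, 32]  score +0 (running 64)
col 3: [4, 0, 0, 8] -> [0, 0, 4, 8]  score +0 (running 64)
Board after move:
 0  0  0  0
 8  0  0  0
 2  0  2  4
32 64 32  8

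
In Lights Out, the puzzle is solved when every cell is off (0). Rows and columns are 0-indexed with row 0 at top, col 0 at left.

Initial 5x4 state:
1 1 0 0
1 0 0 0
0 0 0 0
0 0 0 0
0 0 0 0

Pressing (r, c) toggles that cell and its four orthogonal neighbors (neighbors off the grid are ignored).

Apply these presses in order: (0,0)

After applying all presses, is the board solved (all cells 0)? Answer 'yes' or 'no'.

Answer: yes

Derivation:
After press 1 at (0,0):
0 0 0 0
0 0 0 0
0 0 0 0
0 0 0 0
0 0 0 0

Lights still on: 0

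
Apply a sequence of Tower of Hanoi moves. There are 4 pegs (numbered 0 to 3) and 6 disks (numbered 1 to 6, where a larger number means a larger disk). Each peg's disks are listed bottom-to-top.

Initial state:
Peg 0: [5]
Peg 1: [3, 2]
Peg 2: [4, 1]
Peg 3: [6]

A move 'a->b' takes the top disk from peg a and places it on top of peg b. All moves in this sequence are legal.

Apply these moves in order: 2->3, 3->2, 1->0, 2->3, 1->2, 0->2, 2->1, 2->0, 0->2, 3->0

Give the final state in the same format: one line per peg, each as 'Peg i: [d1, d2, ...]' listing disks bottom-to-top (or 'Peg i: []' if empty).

After move 1 (2->3):
Peg 0: [5]
Peg 1: [3, 2]
Peg 2: [4]
Peg 3: [6, 1]

After move 2 (3->2):
Peg 0: [5]
Peg 1: [3, 2]
Peg 2: [4, 1]
Peg 3: [6]

After move 3 (1->0):
Peg 0: [5, 2]
Peg 1: [3]
Peg 2: [4, 1]
Peg 3: [6]

After move 4 (2->3):
Peg 0: [5, 2]
Peg 1: [3]
Peg 2: [4]
Peg 3: [6, 1]

After move 5 (1->2):
Peg 0: [5, 2]
Peg 1: []
Peg 2: [4, 3]
Peg 3: [6, 1]

After move 6 (0->2):
Peg 0: [5]
Peg 1: []
Peg 2: [4, 3, 2]
Peg 3: [6, 1]

After move 7 (2->1):
Peg 0: [5]
Peg 1: [2]
Peg 2: [4, 3]
Peg 3: [6, 1]

After move 8 (2->0):
Peg 0: [5, 3]
Peg 1: [2]
Peg 2: [4]
Peg 3: [6, 1]

After move 9 (0->2):
Peg 0: [5]
Peg 1: [2]
Peg 2: [4, 3]
Peg 3: [6, 1]

After move 10 (3->0):
Peg 0: [5, 1]
Peg 1: [2]
Peg 2: [4, 3]
Peg 3: [6]

Answer: Peg 0: [5, 1]
Peg 1: [2]
Peg 2: [4, 3]
Peg 3: [6]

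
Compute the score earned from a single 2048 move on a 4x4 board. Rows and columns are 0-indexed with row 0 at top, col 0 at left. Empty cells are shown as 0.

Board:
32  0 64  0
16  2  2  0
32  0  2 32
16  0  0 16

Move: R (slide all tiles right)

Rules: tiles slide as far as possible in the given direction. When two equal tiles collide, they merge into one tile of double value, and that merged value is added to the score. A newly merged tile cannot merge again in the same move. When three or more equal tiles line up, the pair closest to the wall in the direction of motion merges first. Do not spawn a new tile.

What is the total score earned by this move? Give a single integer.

Answer: 36

Derivation:
Slide right:
row 0: [32, 0, 64, 0] -> [0, 0, 32, 64]  score +0 (running 0)
row 1: [16, 2, 2, 0] -> [0, 0, 16, 4]  score +4 (running 4)
row 2: [32, 0, 2, 32] -> [0, 32, 2, 32]  score +0 (running 4)
row 3: [16, 0, 0, 16] -> [0, 0, 0, 32]  score +32 (running 36)
Board after move:
 0  0 32 64
 0  0 16  4
 0 32  2 32
 0  0  0 32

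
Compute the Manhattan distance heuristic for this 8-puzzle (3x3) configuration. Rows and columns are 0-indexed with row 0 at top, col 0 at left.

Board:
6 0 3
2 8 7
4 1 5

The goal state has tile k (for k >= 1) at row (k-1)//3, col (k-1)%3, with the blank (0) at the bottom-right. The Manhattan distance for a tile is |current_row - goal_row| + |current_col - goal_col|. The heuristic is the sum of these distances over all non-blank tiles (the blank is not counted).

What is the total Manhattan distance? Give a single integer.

Tile 6: (0,0)->(1,2) = 3
Tile 3: (0,2)->(0,2) = 0
Tile 2: (1,0)->(0,1) = 2
Tile 8: (1,1)->(2,1) = 1
Tile 7: (1,2)->(2,0) = 3
Tile 4: (2,0)->(1,0) = 1
Tile 1: (2,1)->(0,0) = 3
Tile 5: (2,2)->(1,1) = 2
Sum: 3 + 0 + 2 + 1 + 3 + 1 + 3 + 2 = 15

Answer: 15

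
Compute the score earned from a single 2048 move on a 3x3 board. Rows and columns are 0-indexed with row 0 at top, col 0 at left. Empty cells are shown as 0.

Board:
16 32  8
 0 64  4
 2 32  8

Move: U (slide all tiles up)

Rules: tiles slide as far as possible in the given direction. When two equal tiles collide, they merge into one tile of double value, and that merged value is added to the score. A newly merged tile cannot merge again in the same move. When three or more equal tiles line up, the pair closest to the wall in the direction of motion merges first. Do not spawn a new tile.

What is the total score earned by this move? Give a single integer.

Answer: 0

Derivation:
Slide up:
col 0: [16, 0, 2] -> [16, 2, 0]  score +0 (running 0)
col 1: [32, 64, 32] -> [32, 64, 32]  score +0 (running 0)
col 2: [8, 4, 8] -> [8, 4, 8]  score +0 (running 0)
Board after move:
16 32  8
 2 64  4
 0 32  8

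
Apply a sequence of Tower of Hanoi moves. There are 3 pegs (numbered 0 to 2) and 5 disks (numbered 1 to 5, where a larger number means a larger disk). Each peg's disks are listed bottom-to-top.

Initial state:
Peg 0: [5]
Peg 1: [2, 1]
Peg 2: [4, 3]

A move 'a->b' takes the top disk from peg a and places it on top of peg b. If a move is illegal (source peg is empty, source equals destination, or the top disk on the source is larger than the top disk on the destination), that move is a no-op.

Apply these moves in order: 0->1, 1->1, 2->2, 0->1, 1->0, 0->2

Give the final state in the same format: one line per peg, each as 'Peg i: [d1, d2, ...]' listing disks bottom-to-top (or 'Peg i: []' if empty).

After move 1 (0->1):
Peg 0: [5]
Peg 1: [2, 1]
Peg 2: [4, 3]

After move 2 (1->1):
Peg 0: [5]
Peg 1: [2, 1]
Peg 2: [4, 3]

After move 3 (2->2):
Peg 0: [5]
Peg 1: [2, 1]
Peg 2: [4, 3]

After move 4 (0->1):
Peg 0: [5]
Peg 1: [2, 1]
Peg 2: [4, 3]

After move 5 (1->0):
Peg 0: [5, 1]
Peg 1: [2]
Peg 2: [4, 3]

After move 6 (0->2):
Peg 0: [5]
Peg 1: [2]
Peg 2: [4, 3, 1]

Answer: Peg 0: [5]
Peg 1: [2]
Peg 2: [4, 3, 1]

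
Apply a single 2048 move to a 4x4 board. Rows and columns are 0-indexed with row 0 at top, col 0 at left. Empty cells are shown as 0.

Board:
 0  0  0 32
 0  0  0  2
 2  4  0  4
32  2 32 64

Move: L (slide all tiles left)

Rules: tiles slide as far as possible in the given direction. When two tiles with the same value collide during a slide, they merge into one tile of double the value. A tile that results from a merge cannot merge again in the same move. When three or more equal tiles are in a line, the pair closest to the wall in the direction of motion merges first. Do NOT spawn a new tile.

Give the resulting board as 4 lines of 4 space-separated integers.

Answer: 32  0  0  0
 2  0  0  0
 2  8  0  0
32  2 32 64

Derivation:
Slide left:
row 0: [0, 0, 0, 32] -> [32, 0, 0, 0]
row 1: [0, 0, 0, 2] -> [2, 0, 0, 0]
row 2: [2, 4, 0, 4] -> [2, 8, 0, 0]
row 3: [32, 2, 32, 64] -> [32, 2, 32, 64]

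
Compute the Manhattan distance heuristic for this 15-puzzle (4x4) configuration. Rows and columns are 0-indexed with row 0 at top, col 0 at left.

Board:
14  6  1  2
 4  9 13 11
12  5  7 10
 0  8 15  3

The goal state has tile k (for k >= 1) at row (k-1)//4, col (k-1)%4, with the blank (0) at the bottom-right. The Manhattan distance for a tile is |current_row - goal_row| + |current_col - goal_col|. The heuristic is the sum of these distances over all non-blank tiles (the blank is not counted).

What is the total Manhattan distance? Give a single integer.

Answer: 37

Derivation:
Tile 14: at (0,0), goal (3,1), distance |0-3|+|0-1| = 4
Tile 6: at (0,1), goal (1,1), distance |0-1|+|1-1| = 1
Tile 1: at (0,2), goal (0,0), distance |0-0|+|2-0| = 2
Tile 2: at (0,3), goal (0,1), distance |0-0|+|3-1| = 2
Tile 4: at (1,0), goal (0,3), distance |1-0|+|0-3| = 4
Tile 9: at (1,1), goal (2,0), distance |1-2|+|1-0| = 2
Tile 13: at (1,2), goal (3,0), distance |1-3|+|2-0| = 4
Tile 11: at (1,3), goal (2,2), distance |1-2|+|3-2| = 2
Tile 12: at (2,0), goal (2,3), distance |2-2|+|0-3| = 3
Tile 5: at (2,1), goal (1,0), distance |2-1|+|1-0| = 2
Tile 7: at (2,2), goal (1,2), distance |2-1|+|2-2| = 1
Tile 10: at (2,3), goal (2,1), distance |2-2|+|3-1| = 2
Tile 8: at (3,1), goal (1,3), distance |3-1|+|1-3| = 4
Tile 15: at (3,2), goal (3,2), distance |3-3|+|2-2| = 0
Tile 3: at (3,3), goal (0,2), distance |3-0|+|3-2| = 4
Sum: 4 + 1 + 2 + 2 + 4 + 2 + 4 + 2 + 3 + 2 + 1 + 2 + 4 + 0 + 4 = 37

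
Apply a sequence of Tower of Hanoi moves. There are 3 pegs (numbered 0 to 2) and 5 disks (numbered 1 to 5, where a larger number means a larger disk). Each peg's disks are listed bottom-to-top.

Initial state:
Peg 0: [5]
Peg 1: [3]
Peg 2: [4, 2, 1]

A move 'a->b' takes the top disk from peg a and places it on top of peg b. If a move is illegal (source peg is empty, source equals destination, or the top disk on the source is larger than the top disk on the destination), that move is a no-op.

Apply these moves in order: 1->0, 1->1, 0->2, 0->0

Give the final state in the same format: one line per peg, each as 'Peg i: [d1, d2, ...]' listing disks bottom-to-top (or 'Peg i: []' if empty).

Answer: Peg 0: [5, 3]
Peg 1: []
Peg 2: [4, 2, 1]

Derivation:
After move 1 (1->0):
Peg 0: [5, 3]
Peg 1: []
Peg 2: [4, 2, 1]

After move 2 (1->1):
Peg 0: [5, 3]
Peg 1: []
Peg 2: [4, 2, 1]

After move 3 (0->2):
Peg 0: [5, 3]
Peg 1: []
Peg 2: [4, 2, 1]

After move 4 (0->0):
Peg 0: [5, 3]
Peg 1: []
Peg 2: [4, 2, 1]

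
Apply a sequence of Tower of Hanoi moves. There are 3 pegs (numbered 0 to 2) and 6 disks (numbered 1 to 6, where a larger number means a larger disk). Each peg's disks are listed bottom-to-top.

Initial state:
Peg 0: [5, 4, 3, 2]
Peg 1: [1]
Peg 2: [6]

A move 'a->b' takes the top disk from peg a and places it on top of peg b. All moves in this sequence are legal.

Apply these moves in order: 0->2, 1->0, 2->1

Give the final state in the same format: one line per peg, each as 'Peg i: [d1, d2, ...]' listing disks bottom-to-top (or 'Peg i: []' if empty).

Answer: Peg 0: [5, 4, 3, 1]
Peg 1: [2]
Peg 2: [6]

Derivation:
After move 1 (0->2):
Peg 0: [5, 4, 3]
Peg 1: [1]
Peg 2: [6, 2]

After move 2 (1->0):
Peg 0: [5, 4, 3, 1]
Peg 1: []
Peg 2: [6, 2]

After move 3 (2->1):
Peg 0: [5, 4, 3, 1]
Peg 1: [2]
Peg 2: [6]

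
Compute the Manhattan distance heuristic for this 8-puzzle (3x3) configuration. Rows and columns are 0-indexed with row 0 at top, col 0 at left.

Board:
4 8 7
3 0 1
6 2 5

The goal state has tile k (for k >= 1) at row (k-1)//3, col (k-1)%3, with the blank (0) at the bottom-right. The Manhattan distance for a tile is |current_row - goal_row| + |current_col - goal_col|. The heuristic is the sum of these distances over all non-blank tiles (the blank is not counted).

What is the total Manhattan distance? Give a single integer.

Answer: 20

Derivation:
Tile 4: (0,0)->(1,0) = 1
Tile 8: (0,1)->(2,1) = 2
Tile 7: (0,2)->(2,0) = 4
Tile 3: (1,0)->(0,2) = 3
Tile 1: (1,2)->(0,0) = 3
Tile 6: (2,0)->(1,2) = 3
Tile 2: (2,1)->(0,1) = 2
Tile 5: (2,2)->(1,1) = 2
Sum: 1 + 2 + 4 + 3 + 3 + 3 + 2 + 2 = 20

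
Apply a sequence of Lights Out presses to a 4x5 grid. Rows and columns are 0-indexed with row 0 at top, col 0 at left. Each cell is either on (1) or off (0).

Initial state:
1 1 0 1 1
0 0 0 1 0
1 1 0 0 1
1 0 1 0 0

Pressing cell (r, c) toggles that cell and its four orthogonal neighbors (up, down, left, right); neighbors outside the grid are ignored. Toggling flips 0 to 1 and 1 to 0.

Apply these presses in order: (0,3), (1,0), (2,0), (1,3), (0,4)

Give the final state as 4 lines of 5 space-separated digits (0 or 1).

After press 1 at (0,3):
1 1 1 0 0
0 0 0 0 0
1 1 0 0 1
1 0 1 0 0

After press 2 at (1,0):
0 1 1 0 0
1 1 0 0 0
0 1 0 0 1
1 0 1 0 0

After press 3 at (2,0):
0 1 1 0 0
0 1 0 0 0
1 0 0 0 1
0 0 1 0 0

After press 4 at (1,3):
0 1 1 1 0
0 1 1 1 1
1 0 0 1 1
0 0 1 0 0

After press 5 at (0,4):
0 1 1 0 1
0 1 1 1 0
1 0 0 1 1
0 0 1 0 0

Answer: 0 1 1 0 1
0 1 1 1 0
1 0 0 1 1
0 0 1 0 0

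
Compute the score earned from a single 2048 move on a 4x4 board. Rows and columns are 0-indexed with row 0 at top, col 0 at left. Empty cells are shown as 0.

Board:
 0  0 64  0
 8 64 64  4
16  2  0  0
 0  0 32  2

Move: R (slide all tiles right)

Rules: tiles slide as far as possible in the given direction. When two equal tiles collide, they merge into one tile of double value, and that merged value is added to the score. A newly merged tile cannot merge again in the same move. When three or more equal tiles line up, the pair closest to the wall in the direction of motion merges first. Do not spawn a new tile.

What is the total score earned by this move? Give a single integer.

Answer: 128

Derivation:
Slide right:
row 0: [0, 0, 64, 0] -> [0, 0, 0, 64]  score +0 (running 0)
row 1: [8, 64, 64, 4] -> [0, 8, 128, 4]  score +128 (running 128)
row 2: [16, 2, 0, 0] -> [0, 0, 16, 2]  score +0 (running 128)
row 3: [0, 0, 32, 2] -> [0, 0, 32, 2]  score +0 (running 128)
Board after move:
  0   0   0  64
  0   8 128   4
  0   0  16   2
  0   0  32   2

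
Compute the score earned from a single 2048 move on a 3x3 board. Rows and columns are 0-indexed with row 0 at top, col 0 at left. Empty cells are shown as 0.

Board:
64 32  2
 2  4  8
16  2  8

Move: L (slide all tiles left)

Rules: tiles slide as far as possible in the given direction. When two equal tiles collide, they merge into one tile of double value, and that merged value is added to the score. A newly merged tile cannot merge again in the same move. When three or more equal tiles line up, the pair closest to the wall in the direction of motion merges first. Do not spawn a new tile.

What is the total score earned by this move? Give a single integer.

Answer: 0

Derivation:
Slide left:
row 0: [64, 32, 2] -> [64, 32, 2]  score +0 (running 0)
row 1: [2, 4, 8] -> [2, 4, 8]  score +0 (running 0)
row 2: [16, 2, 8] -> [16, 2, 8]  score +0 (running 0)
Board after move:
64 32  2
 2  4  8
16  2  8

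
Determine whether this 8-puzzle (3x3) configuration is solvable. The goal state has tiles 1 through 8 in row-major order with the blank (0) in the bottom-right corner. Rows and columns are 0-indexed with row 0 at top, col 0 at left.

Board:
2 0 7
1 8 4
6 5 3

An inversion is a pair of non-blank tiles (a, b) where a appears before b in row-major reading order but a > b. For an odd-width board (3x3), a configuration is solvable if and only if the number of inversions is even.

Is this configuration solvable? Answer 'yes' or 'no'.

Inversions (pairs i<j in row-major order where tile[i] > tile[j] > 0): 14
14 is even, so the puzzle is solvable.

Answer: yes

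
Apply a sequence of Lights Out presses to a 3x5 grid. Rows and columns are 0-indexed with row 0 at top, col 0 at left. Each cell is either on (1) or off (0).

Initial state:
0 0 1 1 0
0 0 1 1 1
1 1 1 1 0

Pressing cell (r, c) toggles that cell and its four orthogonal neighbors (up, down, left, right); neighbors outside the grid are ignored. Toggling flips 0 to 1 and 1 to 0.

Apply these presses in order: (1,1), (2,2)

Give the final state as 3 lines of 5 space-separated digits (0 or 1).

Answer: 0 1 1 1 0
1 1 1 1 1
1 1 0 0 0

Derivation:
After press 1 at (1,1):
0 1 1 1 0
1 1 0 1 1
1 0 1 1 0

After press 2 at (2,2):
0 1 1 1 0
1 1 1 1 1
1 1 0 0 0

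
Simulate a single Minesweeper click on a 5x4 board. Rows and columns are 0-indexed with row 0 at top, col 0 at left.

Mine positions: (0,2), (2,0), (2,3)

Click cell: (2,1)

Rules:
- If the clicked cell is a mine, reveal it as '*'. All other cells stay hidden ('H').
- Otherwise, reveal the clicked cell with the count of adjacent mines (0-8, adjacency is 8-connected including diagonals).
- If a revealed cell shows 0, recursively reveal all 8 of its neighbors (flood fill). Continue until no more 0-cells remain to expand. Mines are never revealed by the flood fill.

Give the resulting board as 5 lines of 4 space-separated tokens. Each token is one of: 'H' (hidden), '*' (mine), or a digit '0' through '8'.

H H H H
H H H H
H 1 H H
H H H H
H H H H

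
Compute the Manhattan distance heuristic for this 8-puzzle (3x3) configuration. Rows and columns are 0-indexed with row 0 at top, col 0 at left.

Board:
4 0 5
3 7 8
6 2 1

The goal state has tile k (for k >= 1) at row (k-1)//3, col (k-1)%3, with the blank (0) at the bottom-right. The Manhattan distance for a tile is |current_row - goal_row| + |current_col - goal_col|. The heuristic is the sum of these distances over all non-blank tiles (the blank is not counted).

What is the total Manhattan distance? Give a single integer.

Tile 4: at (0,0), goal (1,0), distance |0-1|+|0-0| = 1
Tile 5: at (0,2), goal (1,1), distance |0-1|+|2-1| = 2
Tile 3: at (1,0), goal (0,2), distance |1-0|+|0-2| = 3
Tile 7: at (1,1), goal (2,0), distance |1-2|+|1-0| = 2
Tile 8: at (1,2), goal (2,1), distance |1-2|+|2-1| = 2
Tile 6: at (2,0), goal (1,2), distance |2-1|+|0-2| = 3
Tile 2: at (2,1), goal (0,1), distance |2-0|+|1-1| = 2
Tile 1: at (2,2), goal (0,0), distance |2-0|+|2-0| = 4
Sum: 1 + 2 + 3 + 2 + 2 + 3 + 2 + 4 = 19

Answer: 19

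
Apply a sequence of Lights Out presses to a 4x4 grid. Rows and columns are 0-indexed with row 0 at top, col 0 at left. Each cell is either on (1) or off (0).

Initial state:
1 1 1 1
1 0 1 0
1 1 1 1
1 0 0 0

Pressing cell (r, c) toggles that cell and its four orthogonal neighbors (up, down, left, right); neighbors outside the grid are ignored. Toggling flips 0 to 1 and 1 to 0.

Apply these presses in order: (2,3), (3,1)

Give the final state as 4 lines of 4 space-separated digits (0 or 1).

Answer: 1 1 1 1
1 0 1 1
1 0 0 0
0 1 1 1

Derivation:
After press 1 at (2,3):
1 1 1 1
1 0 1 1
1 1 0 0
1 0 0 1

After press 2 at (3,1):
1 1 1 1
1 0 1 1
1 0 0 0
0 1 1 1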